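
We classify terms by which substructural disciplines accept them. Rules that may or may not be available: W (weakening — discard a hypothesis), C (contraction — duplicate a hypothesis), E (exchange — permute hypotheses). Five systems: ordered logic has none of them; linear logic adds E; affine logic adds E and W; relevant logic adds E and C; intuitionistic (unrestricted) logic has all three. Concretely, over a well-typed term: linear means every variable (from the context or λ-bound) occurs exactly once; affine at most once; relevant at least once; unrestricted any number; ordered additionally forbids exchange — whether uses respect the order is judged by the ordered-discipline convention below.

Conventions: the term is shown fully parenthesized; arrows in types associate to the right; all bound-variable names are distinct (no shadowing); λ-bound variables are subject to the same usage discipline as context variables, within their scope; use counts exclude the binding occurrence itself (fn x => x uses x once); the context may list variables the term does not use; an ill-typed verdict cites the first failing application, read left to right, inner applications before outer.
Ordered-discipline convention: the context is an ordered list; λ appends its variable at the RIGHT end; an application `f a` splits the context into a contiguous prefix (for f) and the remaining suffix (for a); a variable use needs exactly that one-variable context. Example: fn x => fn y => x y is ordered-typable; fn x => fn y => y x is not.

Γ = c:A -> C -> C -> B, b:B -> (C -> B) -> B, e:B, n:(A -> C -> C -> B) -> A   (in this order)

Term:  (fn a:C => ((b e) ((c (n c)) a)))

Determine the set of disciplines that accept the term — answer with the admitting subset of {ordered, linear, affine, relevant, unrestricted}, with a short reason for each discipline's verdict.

admitted in: relevant, unrestricted
counts: c: 2×; b: 1×; e: 1×; n: 1×; a (bound): 1×
order of uses: b, e, c, n, c, a
typing: well-typed — term : C -> B
ordered: ✗ — uses contraction: c ×2
linear: ✗ — uses contraction: c ×2
affine: ✗ — uses contraction: c ×2
relevant: ✓ — c, b, e, n, a: all used, weakening unneeded
unrestricted: ✓ — simply typable at C -> B; W, C, E all held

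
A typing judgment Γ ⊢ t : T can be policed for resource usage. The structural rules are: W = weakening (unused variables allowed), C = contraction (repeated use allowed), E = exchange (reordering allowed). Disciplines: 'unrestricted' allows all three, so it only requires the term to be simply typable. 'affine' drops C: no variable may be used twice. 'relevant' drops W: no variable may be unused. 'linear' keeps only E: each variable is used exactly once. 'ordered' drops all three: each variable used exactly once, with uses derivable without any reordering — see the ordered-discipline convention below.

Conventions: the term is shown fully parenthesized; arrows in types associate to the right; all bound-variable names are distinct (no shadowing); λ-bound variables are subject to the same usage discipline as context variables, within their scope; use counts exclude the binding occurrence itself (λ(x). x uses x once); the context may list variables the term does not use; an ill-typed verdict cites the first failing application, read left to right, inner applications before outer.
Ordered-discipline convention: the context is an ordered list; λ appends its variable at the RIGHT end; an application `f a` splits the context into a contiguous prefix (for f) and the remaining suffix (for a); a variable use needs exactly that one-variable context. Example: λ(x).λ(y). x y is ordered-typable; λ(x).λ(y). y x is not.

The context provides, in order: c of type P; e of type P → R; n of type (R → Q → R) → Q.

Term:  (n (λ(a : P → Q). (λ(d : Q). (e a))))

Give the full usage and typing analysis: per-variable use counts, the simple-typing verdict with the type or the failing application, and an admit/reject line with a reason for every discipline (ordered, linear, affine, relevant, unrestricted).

counts: c: 0×, e: 1×, n: 1×, a [bound]: 1×, d [bound]: 0×
left-to-right use order: n, e, a
typing: ill-typed: an argument P → Q mismatches the expected P
ordered: ✗ — a type mismatch blocks all five
linear: ✗ — the type mismatch rejects it
affine: ✗ — not simply typable
relevant: ✗ — fails simple typing
unrestricted: ✗ — a type mismatch blocks all five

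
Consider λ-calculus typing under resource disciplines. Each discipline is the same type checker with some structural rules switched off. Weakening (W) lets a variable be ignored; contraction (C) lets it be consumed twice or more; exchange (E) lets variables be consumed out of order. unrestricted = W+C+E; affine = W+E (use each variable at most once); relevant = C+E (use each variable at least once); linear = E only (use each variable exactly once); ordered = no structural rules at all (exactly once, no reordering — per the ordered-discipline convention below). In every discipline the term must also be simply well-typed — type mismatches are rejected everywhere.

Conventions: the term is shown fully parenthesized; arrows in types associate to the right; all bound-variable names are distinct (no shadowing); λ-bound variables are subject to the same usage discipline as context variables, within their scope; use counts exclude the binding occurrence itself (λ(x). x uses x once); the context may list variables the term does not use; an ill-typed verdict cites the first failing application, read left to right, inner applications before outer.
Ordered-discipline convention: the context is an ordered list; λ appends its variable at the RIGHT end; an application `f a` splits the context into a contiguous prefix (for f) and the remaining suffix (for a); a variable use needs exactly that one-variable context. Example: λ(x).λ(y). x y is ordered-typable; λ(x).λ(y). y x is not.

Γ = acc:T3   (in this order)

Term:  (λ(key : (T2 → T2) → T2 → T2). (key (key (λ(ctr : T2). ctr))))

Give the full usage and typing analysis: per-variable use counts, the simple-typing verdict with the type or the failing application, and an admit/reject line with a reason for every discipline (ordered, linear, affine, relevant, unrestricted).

use counts: acc: 0; key [bound]: 2; ctr [bound]: 1
order of uses: key, key, ctr
typing: the term checks, with type ((T2 → T2) → T2 → T2) → T2 → T2
ordered ✗ (uses contraction: key ×2; unused: acc — weakening required)
linear ✗ (uses contraction: key ×2; unused: acc — weakening required)
affine ✗ (uses contraction: key ×2)
relevant ✗ (unused: acc — weakening required)
unrestricted ✓ (well-typed at ((T2 → T2) → T2 → T2) → T2 → T2; no restrictions here)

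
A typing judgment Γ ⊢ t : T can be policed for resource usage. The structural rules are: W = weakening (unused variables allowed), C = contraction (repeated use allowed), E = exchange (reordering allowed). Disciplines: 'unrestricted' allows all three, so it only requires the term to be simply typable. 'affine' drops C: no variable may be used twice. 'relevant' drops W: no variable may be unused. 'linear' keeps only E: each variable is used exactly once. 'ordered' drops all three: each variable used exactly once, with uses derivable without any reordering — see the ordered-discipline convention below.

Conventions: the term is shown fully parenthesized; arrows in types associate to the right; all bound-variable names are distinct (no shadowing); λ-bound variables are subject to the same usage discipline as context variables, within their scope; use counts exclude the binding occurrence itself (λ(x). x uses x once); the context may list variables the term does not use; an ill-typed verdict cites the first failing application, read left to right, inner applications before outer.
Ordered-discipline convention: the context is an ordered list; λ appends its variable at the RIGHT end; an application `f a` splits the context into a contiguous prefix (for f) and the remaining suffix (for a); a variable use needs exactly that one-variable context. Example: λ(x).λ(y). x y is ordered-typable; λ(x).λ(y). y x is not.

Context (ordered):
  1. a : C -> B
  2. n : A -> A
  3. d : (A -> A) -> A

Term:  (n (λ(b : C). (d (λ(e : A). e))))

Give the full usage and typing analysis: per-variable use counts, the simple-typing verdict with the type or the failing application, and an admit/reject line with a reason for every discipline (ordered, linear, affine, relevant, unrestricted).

use counts: a=0; n=1; d=1; b [bound]=0; e [bound]=1
order of uses: n, d, e
typing: ill-typed: an application expects A but receives C -> A
ordered ✗ (not simply typable)
linear ✗ (fails simple typing)
affine ✗ (a type mismatch blocks all five)
relevant ✗ (the type mismatch rejects it)
unrestricted ✗ (not simply typable)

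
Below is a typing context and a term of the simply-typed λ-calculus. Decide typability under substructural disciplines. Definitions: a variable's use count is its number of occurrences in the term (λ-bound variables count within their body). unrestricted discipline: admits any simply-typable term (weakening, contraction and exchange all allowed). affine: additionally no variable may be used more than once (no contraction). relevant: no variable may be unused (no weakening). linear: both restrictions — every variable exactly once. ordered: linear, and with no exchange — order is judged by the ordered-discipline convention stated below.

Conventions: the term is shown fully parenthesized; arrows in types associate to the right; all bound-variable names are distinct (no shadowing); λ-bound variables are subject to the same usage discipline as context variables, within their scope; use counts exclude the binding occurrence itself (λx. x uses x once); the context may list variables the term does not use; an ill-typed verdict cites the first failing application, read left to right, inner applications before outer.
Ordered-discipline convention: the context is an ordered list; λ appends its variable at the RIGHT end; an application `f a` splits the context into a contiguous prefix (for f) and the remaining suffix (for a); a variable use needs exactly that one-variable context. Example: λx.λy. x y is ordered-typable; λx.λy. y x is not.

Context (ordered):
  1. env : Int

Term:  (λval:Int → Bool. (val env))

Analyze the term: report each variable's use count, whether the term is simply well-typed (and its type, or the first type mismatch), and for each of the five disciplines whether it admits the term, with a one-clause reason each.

counts: env=1; val (λ-bound)=1
use order (left to right): val, env
typing: ✓ — (Int → Bool) → Bool
ordered: ✗ — no ordered split (uses run val, env)
linear: ✓ — env, val: one use apiece
affine: ✓ — at most one use each (env, val)
relevant: ✓ — none of env, val goes unused
unrestricted: ✓ — type-checks ((Int → Bool) → Bool) and nothing is barred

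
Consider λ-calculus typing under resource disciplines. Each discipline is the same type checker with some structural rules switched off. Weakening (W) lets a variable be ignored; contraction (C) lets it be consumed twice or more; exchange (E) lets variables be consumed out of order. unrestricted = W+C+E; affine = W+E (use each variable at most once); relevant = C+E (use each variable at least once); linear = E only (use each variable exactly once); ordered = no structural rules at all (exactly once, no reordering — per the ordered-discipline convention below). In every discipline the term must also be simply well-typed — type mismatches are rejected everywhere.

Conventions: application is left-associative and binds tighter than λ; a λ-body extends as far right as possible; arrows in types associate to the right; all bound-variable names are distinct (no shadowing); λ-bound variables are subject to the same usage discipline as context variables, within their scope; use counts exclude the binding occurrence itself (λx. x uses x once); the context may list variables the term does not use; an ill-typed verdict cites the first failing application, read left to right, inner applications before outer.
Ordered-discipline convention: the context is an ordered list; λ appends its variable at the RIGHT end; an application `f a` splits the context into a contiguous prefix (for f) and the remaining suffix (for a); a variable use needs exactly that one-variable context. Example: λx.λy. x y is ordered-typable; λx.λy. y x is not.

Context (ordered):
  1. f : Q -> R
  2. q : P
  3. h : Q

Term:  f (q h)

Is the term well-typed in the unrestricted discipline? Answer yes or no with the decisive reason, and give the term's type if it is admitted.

no — fails simple typing
counts: f=1; q=1; h=1
order of uses: f, q, h
typing: ill-typed: applying a non-function (P)
all disciplines: ordered ✗ | linear ✗ | affine ✗ | relevant ✗ | unrestricted ✗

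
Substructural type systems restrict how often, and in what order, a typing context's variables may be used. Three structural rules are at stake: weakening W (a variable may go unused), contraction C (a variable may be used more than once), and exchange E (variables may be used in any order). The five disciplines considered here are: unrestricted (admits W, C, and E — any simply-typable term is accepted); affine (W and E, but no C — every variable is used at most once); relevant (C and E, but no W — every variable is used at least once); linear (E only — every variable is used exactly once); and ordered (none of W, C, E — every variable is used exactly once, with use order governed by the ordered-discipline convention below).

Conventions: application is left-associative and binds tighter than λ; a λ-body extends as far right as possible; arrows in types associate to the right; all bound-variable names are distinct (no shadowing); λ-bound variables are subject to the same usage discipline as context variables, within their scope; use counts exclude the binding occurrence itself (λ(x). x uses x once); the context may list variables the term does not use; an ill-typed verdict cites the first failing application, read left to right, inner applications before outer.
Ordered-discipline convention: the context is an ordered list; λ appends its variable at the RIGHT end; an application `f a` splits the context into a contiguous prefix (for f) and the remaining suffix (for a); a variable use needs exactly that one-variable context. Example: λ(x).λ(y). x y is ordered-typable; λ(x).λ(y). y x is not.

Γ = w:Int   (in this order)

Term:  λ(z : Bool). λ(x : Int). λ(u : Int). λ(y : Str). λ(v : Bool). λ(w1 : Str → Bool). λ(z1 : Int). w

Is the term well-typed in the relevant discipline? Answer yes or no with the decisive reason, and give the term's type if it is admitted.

no — z, x, u, y, v, w1, z1 left unused
variable uses: w ×1; z (bound) ×0; x (bound) ×0; u (bound) ×0; y (bound) ×0; v (bound) ×0; w1 (bound) ×0; z1 (bound) ×0
order of uses: w
typing: well-typed — term : Bool → Int → Int → Str → Bool → (Str → Bool) → Int → Int
all disciplines: ordered ✗; linear ✗; affine ✓; relevant ✗; unrestricted ✓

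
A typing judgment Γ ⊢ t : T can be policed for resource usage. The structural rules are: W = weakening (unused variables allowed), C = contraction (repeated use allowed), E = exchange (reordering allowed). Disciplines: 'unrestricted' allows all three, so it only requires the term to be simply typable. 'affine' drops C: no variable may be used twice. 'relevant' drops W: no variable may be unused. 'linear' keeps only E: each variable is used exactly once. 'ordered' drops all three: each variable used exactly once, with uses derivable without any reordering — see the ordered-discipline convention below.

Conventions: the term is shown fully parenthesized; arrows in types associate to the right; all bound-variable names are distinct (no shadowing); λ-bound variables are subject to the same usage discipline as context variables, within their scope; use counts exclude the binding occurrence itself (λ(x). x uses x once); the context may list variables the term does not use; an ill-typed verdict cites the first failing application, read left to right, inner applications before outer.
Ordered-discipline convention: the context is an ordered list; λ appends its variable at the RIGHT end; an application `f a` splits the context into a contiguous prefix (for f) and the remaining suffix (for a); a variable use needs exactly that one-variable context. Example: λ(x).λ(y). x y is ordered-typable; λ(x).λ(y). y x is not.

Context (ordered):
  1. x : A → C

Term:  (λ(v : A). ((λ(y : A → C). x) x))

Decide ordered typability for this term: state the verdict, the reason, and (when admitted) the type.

no — uses contraction: x ×2; unused: v, y — weakening required
use counts: x: 2, v (bound): 0, y (bound): 0
uses in reading order: x, x
typing: well-typed — term : A → A → C
all disciplines: ordered ✗ · linear ✗ · affine ✗ · relevant ✗ · unrestricted ✓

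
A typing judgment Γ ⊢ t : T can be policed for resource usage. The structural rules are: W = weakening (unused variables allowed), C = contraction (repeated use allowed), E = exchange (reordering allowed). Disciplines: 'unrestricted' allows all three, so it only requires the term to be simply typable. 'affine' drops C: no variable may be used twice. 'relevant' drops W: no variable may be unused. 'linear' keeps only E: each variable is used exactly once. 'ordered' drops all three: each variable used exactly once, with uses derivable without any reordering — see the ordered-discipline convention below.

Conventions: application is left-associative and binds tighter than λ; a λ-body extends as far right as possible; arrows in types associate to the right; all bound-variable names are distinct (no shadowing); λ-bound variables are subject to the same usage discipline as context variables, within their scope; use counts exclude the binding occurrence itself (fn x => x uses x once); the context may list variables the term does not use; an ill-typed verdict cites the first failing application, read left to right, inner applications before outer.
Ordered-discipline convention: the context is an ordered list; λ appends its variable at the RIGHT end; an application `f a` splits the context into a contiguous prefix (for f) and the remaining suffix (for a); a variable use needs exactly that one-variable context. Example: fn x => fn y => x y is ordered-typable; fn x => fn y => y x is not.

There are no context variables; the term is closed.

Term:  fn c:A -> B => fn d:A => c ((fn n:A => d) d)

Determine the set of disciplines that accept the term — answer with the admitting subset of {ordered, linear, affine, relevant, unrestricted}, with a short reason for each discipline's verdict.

admitting disciplines: unrestricted
counts: c [bound]=1, d [bound]=2, n [bound]=0
uses in reading order: c, d, d
typing: well-typed — term : (A -> B) -> A -> B
ordered: ✗ — uses contraction: d ×2; n left unused
linear: ✗ — uses contraction: d ×2; n left unused
affine: ✗ — uses contraction: d ×2
relevant: ✗ — n left unused
unrestricted: ✓ — typability at (A -> B) -> A -> B is all that's needed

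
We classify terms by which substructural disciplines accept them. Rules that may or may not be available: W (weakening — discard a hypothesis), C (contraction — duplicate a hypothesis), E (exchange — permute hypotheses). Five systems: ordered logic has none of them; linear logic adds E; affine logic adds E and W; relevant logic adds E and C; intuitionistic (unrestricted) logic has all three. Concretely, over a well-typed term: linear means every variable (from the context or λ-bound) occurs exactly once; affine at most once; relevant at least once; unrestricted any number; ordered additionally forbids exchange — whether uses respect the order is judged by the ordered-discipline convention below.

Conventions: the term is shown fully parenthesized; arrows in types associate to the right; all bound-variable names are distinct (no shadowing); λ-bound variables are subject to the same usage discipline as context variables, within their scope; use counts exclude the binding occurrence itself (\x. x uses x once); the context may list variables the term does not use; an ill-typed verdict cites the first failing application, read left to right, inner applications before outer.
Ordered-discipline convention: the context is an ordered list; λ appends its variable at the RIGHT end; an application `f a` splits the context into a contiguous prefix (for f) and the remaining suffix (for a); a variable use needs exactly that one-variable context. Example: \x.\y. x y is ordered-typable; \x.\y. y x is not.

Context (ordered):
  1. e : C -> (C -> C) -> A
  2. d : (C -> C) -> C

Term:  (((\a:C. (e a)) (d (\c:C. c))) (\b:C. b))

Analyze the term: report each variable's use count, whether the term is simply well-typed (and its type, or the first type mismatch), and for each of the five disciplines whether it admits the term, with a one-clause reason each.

use counts: e=1; d=1; a (λ-bound)=1; c (λ-bound)=1; b (λ-bound)=1
left-to-right use order: e, a, d, c, b
typing: well-typed — term : A
ordered: ✓ — e, d, a, c, b: once each, no exchange needed
linear: ✓ — each of e, d, a, c, b used exactly once
affine: ✓ — e, d, a, c, b: no repeats, contraction unneeded
relevant: ✓ — none of e, d, a, c, b goes unused
unrestricted: ✓ — simply typable at A; W, C, E all held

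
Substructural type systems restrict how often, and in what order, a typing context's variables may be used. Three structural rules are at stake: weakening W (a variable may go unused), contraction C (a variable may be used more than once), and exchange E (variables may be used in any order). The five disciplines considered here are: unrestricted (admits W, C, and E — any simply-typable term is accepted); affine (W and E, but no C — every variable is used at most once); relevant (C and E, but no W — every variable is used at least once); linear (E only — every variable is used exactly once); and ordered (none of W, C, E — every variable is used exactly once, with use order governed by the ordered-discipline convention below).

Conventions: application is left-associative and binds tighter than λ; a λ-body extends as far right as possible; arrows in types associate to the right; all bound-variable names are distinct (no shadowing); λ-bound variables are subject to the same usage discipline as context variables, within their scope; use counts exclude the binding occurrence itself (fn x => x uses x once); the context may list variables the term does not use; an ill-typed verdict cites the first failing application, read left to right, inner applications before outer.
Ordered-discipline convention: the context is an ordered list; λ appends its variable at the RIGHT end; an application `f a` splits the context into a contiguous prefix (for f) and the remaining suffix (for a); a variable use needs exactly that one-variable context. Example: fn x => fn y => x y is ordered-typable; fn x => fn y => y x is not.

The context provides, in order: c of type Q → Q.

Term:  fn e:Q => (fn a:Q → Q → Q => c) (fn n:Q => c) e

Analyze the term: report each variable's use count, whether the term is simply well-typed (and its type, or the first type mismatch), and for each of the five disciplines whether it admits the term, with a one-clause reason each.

use counts: c ×2; e [bound] ×1; a [bound] ×0; n [bound] ×0
order of uses: c, c, e
typing: well-typed at Q → Q
ordered: ✗, uses contraction: c ×2; a, n left unused
linear: ✗, uses contraction: c ×2; a, n left unused
affine: ✗, uses contraction: c ×2
relevant: ✗, a, n left unused
unrestricted: ✓, simply typable at Q → Q; W, C, E all held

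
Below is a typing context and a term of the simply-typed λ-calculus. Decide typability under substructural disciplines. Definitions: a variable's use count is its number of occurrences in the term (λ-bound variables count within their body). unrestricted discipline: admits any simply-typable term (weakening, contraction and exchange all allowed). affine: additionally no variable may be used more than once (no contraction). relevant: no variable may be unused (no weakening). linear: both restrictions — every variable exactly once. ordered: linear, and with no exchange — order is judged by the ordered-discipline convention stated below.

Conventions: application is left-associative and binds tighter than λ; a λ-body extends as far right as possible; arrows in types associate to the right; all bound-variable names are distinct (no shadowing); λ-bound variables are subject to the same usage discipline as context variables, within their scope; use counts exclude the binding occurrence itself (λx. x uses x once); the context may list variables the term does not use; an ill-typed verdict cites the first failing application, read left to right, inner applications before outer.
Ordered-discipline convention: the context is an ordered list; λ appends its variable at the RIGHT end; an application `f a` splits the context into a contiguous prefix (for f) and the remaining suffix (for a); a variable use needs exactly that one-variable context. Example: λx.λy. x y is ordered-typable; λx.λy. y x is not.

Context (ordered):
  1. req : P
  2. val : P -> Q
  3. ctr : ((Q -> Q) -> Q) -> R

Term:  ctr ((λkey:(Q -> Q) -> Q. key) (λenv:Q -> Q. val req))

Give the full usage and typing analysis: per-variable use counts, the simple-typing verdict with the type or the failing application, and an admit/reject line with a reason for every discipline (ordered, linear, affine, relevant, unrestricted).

use counts: req=1; val=1; ctr=1; key [bound]=1; env [bound]=0
use order (left to right): ctr, key, val, req
typing: well-typed at R
ordered ✗ (env left unused)
linear ✗ (env left unused)
affine ✓ (none of req, val, ctr, key, env used more than once)
relevant ✗ (env left unused)
unrestricted ✓ (type-checks (R) and nothing is barred)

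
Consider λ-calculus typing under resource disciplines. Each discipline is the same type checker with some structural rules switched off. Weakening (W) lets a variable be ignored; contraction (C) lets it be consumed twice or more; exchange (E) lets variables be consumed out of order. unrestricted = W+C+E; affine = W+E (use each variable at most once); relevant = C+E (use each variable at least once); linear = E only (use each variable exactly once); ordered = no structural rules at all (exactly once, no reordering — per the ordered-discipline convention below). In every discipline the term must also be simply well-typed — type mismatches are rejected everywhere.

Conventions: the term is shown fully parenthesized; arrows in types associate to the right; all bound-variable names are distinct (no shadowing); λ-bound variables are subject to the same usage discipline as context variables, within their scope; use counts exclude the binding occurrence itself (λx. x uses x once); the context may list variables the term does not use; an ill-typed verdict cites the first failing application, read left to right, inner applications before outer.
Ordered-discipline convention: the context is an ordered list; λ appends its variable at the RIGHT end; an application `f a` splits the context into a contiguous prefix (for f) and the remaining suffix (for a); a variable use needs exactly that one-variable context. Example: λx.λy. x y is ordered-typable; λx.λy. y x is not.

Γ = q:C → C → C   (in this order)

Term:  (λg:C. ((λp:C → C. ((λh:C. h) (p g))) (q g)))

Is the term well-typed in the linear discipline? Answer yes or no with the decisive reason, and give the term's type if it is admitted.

no — g ×2 used more than once (contraction)
variable uses: q: 1×; g (λ-bound): 2×; p (λ-bound): 1×; h (λ-bound): 1×
order of uses: h, p, g, q, g
typing: well-typed — term : C → C
all disciplines: ordered ✗ | linear ✗ | affine ✗ | relevant ✓ | unrestricted ✓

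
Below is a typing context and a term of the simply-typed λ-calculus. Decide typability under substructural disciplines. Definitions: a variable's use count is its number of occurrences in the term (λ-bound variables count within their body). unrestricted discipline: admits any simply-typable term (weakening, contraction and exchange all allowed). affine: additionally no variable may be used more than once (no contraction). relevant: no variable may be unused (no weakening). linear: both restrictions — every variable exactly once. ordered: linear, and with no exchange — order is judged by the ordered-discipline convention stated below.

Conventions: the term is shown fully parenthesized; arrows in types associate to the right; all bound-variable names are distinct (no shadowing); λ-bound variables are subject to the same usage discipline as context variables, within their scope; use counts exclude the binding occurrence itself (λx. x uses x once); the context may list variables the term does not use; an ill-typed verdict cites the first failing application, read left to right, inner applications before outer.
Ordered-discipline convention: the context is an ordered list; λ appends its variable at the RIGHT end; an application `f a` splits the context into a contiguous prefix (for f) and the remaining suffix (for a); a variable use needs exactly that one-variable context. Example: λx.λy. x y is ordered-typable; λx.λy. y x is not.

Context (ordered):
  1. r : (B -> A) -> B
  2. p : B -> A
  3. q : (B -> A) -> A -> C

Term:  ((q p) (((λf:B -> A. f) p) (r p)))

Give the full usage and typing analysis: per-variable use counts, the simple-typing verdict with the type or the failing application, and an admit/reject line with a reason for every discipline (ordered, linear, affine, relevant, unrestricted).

counts: r ×1, p ×3, q ×1, f (λ-bound) ×1
use order (left to right): q, p, f, p, r, p
typing: ✓ — C
ordered: ✗, repeated use of p ×3
linear: ✗, repeated use of p ×3
affine: ✗, repeated use of p ×3
relevant: ✓, r, p, q, f: all used, weakening unneeded
unrestricted: ✓, simply typable at C; W, C, E all held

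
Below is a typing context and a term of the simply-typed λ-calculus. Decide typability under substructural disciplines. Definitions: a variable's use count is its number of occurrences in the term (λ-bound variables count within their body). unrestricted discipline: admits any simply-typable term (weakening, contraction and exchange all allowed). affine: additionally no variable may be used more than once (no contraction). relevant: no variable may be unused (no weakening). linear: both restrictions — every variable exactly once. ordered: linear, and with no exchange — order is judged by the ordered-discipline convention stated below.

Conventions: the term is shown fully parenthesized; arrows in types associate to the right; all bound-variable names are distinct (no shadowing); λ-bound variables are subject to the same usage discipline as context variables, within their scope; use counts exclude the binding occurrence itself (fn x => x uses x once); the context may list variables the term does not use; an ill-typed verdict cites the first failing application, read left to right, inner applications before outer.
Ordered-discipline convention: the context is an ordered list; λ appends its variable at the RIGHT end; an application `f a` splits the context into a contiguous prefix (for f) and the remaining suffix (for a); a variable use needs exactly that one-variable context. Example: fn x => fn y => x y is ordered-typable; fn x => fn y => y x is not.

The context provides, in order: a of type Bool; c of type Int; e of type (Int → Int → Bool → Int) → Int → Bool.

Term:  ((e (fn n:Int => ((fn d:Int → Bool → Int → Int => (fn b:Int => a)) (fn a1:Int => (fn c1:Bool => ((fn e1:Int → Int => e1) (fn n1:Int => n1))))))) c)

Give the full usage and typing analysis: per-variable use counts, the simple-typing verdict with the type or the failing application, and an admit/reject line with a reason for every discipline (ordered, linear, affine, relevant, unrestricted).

use counts: a=1; c=1; e=1; n [bound]=0; d [bound]=0; b [bound]=0; a1 [bound]=0; c1 [bound]=0; e1 [bound]=1; n1 [bound]=1
left-to-right use order: e, a, e1, n1, c
typing: ill-typed: a function awaiting Int → Int → Bool → Int gets Int → Int → Bool
ordered: ✗ — not simply typable
linear: ✗ — fails simple typing
affine: ✗ — a type mismatch blocks all five
relevant: ✗ — the type mismatch rejects it
unrestricted: ✗ — not simply typable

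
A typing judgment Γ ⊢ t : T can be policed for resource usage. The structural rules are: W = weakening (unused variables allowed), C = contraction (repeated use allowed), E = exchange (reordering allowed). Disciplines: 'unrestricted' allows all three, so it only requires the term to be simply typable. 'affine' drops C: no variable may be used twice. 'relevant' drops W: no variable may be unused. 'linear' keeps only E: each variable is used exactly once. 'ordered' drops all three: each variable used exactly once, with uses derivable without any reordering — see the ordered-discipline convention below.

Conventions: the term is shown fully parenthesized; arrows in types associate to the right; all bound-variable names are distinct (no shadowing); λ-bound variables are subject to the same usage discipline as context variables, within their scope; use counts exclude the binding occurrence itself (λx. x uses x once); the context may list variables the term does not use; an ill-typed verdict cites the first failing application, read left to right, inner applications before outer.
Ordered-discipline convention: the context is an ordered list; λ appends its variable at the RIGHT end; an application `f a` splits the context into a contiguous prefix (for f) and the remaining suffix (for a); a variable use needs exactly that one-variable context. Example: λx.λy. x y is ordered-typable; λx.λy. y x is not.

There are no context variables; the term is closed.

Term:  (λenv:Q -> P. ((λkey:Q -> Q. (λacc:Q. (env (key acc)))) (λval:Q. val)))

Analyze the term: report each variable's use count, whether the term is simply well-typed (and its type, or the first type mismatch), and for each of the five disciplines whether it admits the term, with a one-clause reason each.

use counts: env (λ-bound): 1, key (λ-bound): 1, acc (λ-bound): 1, val (λ-bound): 1
order of uses: env, key, acc, val
typing: well-typed at (Q -> P) -> Q -> P
ordered: ✓, single-use (env, key, acc, val), ordered derivation ok
linear: ✓, each of env, key, acc, val used exactly once
affine: ✓, env, key, acc, val: no repeats, contraction unneeded
relevant: ✓, at least one use each (env, key, acc, val)
unrestricted: ✓, type-checks ((Q -> P) -> Q -> P) and nothing is barred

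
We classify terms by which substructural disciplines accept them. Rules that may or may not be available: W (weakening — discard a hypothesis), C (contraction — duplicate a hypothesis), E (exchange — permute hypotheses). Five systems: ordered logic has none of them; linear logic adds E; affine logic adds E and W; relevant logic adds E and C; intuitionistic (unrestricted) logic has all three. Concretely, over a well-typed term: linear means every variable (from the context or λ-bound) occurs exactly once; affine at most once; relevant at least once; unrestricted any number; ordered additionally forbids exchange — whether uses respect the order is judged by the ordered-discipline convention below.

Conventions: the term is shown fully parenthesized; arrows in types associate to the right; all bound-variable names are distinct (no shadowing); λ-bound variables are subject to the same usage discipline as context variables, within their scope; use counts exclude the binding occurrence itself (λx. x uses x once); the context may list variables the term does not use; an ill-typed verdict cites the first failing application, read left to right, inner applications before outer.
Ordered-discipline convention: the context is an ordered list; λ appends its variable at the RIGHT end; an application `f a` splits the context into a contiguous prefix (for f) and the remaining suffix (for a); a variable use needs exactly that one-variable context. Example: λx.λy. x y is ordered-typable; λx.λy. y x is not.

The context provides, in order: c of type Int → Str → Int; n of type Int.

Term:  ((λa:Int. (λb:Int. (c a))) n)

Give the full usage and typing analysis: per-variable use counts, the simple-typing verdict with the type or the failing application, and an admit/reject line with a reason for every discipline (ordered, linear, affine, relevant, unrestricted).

counts: c: 1; n: 1; a (bound): 1; b (bound): 0
uses in reading order: c, a, n
typing: the term checks, with type Int → Str → Int
ordered ✗ (b never used (weakening))
linear ✗ (b never used (weakening))
affine ✓ (no duplicate uses among c, n, a, b)
relevant ✗ (b never used (weakening))
unrestricted ✓ (well-typed at Int → Str → Int; no restrictions here)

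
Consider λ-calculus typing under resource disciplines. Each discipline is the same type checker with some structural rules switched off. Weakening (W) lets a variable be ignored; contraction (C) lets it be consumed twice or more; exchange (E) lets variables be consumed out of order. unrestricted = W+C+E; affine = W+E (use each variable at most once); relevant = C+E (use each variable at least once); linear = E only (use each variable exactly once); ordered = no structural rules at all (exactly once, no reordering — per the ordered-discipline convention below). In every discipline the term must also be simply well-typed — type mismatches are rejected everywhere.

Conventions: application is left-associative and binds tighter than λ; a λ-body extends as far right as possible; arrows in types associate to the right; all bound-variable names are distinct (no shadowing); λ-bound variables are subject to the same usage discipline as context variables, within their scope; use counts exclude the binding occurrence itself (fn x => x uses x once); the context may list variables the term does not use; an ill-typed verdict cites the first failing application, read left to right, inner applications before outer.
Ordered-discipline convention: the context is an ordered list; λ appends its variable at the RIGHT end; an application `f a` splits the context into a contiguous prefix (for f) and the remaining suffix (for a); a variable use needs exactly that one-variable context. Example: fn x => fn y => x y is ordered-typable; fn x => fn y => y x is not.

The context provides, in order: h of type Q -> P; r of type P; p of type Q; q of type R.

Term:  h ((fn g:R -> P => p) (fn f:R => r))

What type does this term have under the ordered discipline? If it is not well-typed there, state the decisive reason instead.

not well-typed under ordered — unused: q, g, f — weakening required
variable uses: h: 1, r: 1, p: 1, q: 0, g [bound]: 0, f [bound]: 0
left-to-right use order: h, p, r
typing: the term checks, with type P
summary: ordered ✗ · linear ✗ · affine ✓ · relevant ✗ · unrestricted ✓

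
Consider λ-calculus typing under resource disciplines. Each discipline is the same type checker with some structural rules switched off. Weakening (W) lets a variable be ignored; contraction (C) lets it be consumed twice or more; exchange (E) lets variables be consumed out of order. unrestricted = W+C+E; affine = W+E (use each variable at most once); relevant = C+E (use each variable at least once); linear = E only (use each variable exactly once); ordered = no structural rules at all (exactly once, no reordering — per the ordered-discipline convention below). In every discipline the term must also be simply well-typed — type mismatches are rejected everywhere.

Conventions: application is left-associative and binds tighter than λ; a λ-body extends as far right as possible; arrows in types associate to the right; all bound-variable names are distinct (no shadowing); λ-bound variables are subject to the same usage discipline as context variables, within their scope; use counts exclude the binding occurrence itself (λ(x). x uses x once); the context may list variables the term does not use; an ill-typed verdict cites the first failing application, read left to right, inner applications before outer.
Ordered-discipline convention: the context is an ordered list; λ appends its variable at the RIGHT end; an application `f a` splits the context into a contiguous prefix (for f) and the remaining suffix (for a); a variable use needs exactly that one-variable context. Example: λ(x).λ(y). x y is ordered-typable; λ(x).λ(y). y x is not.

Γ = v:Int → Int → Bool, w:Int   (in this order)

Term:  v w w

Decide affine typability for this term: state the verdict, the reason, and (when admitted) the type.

no — repeated use of w ×2
usage: v: 1×; w: 2×
order of uses: v, w, w
typing: well-typed at Bool
all disciplines: ordered ✗ | linear ✗ | affine ✗ | relevant ✓ | unrestricted ✓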